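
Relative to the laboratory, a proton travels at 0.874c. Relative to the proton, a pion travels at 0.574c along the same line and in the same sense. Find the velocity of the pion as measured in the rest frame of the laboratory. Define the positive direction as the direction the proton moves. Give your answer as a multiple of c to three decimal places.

With v = 0.874 and u' = 0.574 (in units of c),
u = (u' + v)/(1 + u'v/c²):
u = (0.574 + 0.874) / (1 + 0.574·0.874) = 1.4480/1.5017 = 0.9643
(Galilean addition would give +1.448c, exceeding c.)

0.964c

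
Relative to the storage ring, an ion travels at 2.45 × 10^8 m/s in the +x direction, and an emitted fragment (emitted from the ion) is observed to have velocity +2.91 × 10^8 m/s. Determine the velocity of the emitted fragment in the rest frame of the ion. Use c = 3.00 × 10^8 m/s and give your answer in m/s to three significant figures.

v = 0.817c, u = 0.970c.
Invert the composition law: u' = (u − v)/(1 − uv/c²).
u' = (0.970 − 0.817) / (1 − (0.970)(0.817)) = 0.1533/0.2078 = 0.7378.
u' = 0.7378 × 3.00 × 10^8 m/s.

+2.21 × 10^8 m/s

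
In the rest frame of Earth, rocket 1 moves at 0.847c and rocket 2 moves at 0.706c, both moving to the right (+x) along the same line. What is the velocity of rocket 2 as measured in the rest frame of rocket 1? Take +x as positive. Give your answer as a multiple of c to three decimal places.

β_A = 0.847, β_B = 0.706.
Transform to A's frame with the inverse velocity-addition law: u' = (u − v)/(1 − uv/c²), taking u = β_B and v = β_A.
u' = (0.706 − 0.847) / (1 − (0.847)(0.706)) = -0.1410/0.4020 = -0.3507.

-0.351c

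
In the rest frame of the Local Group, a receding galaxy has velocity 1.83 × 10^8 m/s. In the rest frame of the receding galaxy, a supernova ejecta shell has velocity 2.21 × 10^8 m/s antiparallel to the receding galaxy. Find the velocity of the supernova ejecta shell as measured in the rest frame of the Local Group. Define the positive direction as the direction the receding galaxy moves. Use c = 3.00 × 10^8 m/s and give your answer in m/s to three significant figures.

In units of c (dividing by 3.00 × 10^8 m/s): v = 0.610, u' = -0.737.
u = (u' + v)/(1 + u'v/c²):
u = (-0.737 + 0.610) / (1 + (-0.737)·0.610) = -0.1267/0.5506 = -0.2300
(Galilean addition would give -0.127c.)
Converting back: u = -0.2300 × 3.00 × 10^8 m/s.

-6.90 × 10^7 m/s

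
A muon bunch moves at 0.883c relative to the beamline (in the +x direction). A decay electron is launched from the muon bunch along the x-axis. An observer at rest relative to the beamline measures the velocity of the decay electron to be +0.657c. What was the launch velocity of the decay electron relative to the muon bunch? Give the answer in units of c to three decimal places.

Invert the composition law: u' = (u − v)/(1 − uv/c²).
u' = (0.657 − 0.883) / (1 − (0.657)(0.883)) = -0.2260/0.4199 = -0.5383.

-0.538c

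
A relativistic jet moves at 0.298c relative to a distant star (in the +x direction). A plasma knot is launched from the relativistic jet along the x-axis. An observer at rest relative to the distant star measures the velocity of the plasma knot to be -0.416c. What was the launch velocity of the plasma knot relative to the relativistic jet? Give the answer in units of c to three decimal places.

Invert the composition law: u' = (u − v)/(1 − uv/c²).
u' = (-0.416 − 0.298) / (1 − (-0.416)(0.298)) = -0.7140/1.1240 = -0.6352.

-0.635c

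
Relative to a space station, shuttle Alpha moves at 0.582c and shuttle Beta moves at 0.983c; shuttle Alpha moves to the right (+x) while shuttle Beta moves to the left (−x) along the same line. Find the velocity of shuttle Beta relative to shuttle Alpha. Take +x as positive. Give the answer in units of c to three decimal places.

-0.995c

β_A = 0.582, β_B = -0.983.
Transform to A's frame with the inverse velocity-addition law: u' = (u − v)/(1 − uv/c²), taking u = β_B and v = β_A.
u' = (-0.983 − 0.582) / (1 − (0.582)(-0.983)) = -1.5650/1.5721 = -0.9955.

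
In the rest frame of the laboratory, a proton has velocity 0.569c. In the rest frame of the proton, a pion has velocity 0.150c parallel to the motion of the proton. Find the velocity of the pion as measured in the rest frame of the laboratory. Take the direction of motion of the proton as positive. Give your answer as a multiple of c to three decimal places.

0.662c

With v = 0.569 and u' = 0.150 (in units of c),
u = (u' + v)/(1 + u'v/c²):
u = (0.150 + 0.569) / (1 + 0.150·0.569) = 0.7190/1.0854 = 0.6625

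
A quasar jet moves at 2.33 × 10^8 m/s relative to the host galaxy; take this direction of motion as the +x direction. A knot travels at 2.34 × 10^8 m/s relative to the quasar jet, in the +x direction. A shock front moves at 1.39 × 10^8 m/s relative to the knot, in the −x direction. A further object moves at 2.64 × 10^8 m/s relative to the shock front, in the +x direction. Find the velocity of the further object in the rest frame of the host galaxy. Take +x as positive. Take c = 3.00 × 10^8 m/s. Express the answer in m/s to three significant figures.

Apply u = (u' + v)/(1 + u'v/c²) successively, working outward toward the host galaxy.
(Dividing each given speed by c = 3.00 × 10^8 m/s to work in units of c.)
Start: velocity of the quasar jet relative to the host galaxy = 0.7767c.
Compose with the knot (u' = 0.780 in the quasar jet frame): u_1 = (0.780 + 0.777) / (1 + 0.780·0.777) = 1.5567/1.6058 = 0.9694.
Compose with the shock front (u' = -0.463 in the knot frame): u_2 = (-0.463 + 0.969) / (1 + (-0.463)·0.969) = 0.5061/0.5508 = 0.9187.
Compose with the further object (u' = 0.880 in the shock front frame): u_3 = (0.880 + 0.919) / (1 + 0.880·0.919) = 1.7987/1.8085 = 0.9946.
So u = 0.9946 × 3.00 × 10^8 m/s.

+2.98 × 10^8 m/s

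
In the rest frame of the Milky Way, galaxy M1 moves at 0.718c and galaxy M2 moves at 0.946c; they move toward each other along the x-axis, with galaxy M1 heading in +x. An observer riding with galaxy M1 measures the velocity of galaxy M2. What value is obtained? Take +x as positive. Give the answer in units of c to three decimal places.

β_A = 0.718, β_B = -0.946.
Transform to A's frame with the inverse velocity-addition law: u' = (u − v)/(1 − uv/c²), taking u = β_B and v = β_A.
u' = (-0.946 − 0.718) / (1 − (0.718)(-0.946)) = -1.6640/1.6792 = -0.9909.

-0.991c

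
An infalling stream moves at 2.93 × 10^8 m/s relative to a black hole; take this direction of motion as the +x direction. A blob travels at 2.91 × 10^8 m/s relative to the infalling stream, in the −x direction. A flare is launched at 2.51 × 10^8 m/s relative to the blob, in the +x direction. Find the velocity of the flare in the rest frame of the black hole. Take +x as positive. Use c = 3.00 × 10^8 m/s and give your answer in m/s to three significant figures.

+2.61 × 10^8 m/s

Apply u = (u' + v)/(1 + u'v/c²) successively, working outward toward the black hole.
(Dividing each given speed by c = 3.00 × 10^8 m/s to work in units of c.)
Start: velocity of the infalling stream relative to the black hole = 0.9767c.
Compose with the blob (u' = -0.970 in the infalling stream frame): u_1 = (-0.970 + 0.977) / (1 + (-0.970)·0.977) = 0.0067/0.0526 = 0.1267.
Compose with the flare (u' = 0.837 in the blob frame): u_2 = (0.837 + 0.127) / (1 + 0.837·0.127) = 0.9633/1.1060 = 0.8710.
So u = 0.8710 × 3.00 × 10^8 m/s.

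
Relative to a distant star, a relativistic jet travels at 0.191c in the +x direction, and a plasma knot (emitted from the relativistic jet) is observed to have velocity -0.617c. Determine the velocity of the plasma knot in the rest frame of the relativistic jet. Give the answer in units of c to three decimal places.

-0.723c

Invert the composition law: u' = (u − v)/(1 − uv/c²).
u' = (-0.617 − 0.191) / (1 − (-0.617)(0.191)) = -0.8080/1.1178 = -0.7228.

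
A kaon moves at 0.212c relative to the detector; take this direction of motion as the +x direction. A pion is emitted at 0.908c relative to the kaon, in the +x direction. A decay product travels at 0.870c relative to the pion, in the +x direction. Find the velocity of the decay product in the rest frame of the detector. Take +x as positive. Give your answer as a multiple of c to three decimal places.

Apply u = (u' + v)/(1 + u'v/c²) successively, working outward toward the detector.
Start: velocity of the kaon relative to the detector = 0.2120c.
Compose with the pion (u' = 0.908 in the kaon frame): u_1 = (0.908 + 0.212) / (1 + 0.908·0.212) = 1.1200/1.1925 = 0.9392.
Compose with the decay product (u' = 0.870 in the pion frame): u_2 = (0.870 + 0.939) / (1 + 0.870·0.939) = 1.8092/1.8171 = 0.9957.

0.996c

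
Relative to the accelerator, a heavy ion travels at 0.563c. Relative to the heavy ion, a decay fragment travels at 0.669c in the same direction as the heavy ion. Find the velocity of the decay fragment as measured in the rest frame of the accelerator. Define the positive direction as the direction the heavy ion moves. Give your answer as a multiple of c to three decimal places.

With v = 0.563 and u' = 0.669 (in units of c),
u = (u' + v)/(1 + u'v/c²):
u = (0.669 + 0.563) / (1 + 0.669·0.563) = 1.2320/1.3766 = 0.8949
(Galilean addition would give +1.232c, exceeding c.)

0.895c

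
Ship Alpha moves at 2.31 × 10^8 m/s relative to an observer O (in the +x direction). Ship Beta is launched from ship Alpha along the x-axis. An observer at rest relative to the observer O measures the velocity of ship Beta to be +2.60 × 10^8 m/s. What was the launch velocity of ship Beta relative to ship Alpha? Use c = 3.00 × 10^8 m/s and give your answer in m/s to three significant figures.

+8.72 × 10^7 m/s

v = 0.770c, u = 0.867c.
Invert the composition law: u' = (u − v)/(1 − uv/c²).
u' = (0.867 − 0.770) / (1 − (0.867)(0.770)) = 0.0967/0.3327 = 0.2906.
u' = 0.2906 × 3.00 × 10^8 m/s.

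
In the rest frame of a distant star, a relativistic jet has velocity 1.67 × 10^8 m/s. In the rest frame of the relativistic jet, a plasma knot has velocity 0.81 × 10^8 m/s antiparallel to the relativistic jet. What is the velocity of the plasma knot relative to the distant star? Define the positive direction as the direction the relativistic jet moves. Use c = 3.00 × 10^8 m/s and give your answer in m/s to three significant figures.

In units of c (dividing by 3.00 × 10^8 m/s): v = 0.557, u' = -0.270.
u = (u' + v)/(1 + u'v/c²):
u = (-0.270 + 0.557) / (1 + (-0.270)·0.557) = 0.2867/0.8497 = 0.3374
(Galilean addition would give +0.287c.)
Converting back: u = 0.3374 × 3.00 × 10^8 m/s.

+1.01 × 10^8 m/s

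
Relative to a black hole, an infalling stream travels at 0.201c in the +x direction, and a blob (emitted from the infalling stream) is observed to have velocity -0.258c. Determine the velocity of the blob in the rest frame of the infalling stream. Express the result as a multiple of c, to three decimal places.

Invert the composition law: u' = (u − v)/(1 − uv/c²).
u' = (-0.258 − 0.201) / (1 − (-0.258)(0.201)) = -0.4590/1.0519 = -0.4364.

-0.436c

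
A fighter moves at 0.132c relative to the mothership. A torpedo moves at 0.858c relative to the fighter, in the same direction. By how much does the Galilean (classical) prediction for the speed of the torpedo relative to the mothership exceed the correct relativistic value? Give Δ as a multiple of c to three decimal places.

Galilean: u_cl = 0.858 + 0.132 = 0.9900.
Relativistic: u_rel = (0.858 + 0.132) / (1 + 0.858·0.132) = 0.9900/1.1133 = 0.8893.
Δ = 0.9900 − 0.8893 = 0.1007.

Δ = 0.101c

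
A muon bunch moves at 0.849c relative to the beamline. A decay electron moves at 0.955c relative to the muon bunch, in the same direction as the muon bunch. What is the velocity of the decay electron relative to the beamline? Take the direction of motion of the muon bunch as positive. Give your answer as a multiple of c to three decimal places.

With v = 0.849 and u' = 0.955 (in units of c),
u = (u' + v)/(1 + u'v/c²):
u = (0.955 + 0.849) / (1 + 0.955·0.849) = 1.8040/1.8108 = 0.9962

0.996c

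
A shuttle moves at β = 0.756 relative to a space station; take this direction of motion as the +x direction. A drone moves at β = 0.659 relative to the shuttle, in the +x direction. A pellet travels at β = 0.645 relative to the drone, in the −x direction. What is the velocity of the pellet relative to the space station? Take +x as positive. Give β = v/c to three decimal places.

β = +0.766

Apply u = (u' + v)/(1 + u'v/c²) successively, working outward toward the space station.
Start: velocity of the shuttle relative to the space station = 0.7560c.
Compose with the drone (u' = 0.659 in the shuttle frame): u_1 = (0.659 + 0.756) / (1 + 0.659·0.756) = 1.4150/1.4982 = 0.9445.
Compose with the pellet (u' = -0.645 in the drone frame): u_2 = (-0.645 + 0.944) / (1 + (-0.645)·0.944) = 0.2995/0.3908 = 0.7662.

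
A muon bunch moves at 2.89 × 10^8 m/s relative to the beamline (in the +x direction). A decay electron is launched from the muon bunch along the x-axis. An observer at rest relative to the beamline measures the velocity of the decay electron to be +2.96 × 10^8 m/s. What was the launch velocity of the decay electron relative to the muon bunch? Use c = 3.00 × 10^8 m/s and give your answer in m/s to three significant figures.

+1.41 × 10^8 m/s

v = 0.963c, u = 0.987c.
Invert the composition law: u' = (u − v)/(1 − uv/c²).
u' = (0.987 − 0.963) / (1 − (0.987)(0.963)) = 0.0233/0.0495 = 0.4713.
u' = 0.4713 × 3.00 × 10^8 m/s.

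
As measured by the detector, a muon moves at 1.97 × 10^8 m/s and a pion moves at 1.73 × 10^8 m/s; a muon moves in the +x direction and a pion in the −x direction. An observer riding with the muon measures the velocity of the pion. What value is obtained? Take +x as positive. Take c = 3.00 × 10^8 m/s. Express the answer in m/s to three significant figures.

-2.68 × 10^8 m/s

β_A = 0.657, β_B = -0.577 (dividing each by c = 3.00 × 10^8 m/s).
Transform to A's frame with the inverse velocity-addition law: u' = (u − v)/(1 − uv/c²), taking u = β_B and v = β_A.
u' = (-0.577 − 0.657) / (1 − (0.657)(-0.577)) = -1.2333/1.3787 = -0.8946.
u' = -0.8946 × 3.00 × 10^8 m/s.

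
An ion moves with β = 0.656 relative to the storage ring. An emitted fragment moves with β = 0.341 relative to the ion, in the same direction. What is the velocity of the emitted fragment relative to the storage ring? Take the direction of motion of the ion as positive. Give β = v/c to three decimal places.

With v = 0.656 and u' = 0.341 (in units of c),
u = (u' + v)/(1 + u'v/c²):
u = (0.341 + 0.656) / (1 + 0.341·0.656) = 0.9970/1.2237 = 0.8147

β = 0.815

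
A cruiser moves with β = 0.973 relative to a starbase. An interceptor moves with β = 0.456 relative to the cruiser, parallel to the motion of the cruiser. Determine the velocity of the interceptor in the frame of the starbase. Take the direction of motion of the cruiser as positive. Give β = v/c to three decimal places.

With v = 0.973 and u' = 0.456 (in units of c),
u = (u' + v)/(1 + u'v/c²):
u = (0.456 + 0.973) / (1 + 0.456·0.973) = 1.4290/1.4437 = 0.9898

β = 0.990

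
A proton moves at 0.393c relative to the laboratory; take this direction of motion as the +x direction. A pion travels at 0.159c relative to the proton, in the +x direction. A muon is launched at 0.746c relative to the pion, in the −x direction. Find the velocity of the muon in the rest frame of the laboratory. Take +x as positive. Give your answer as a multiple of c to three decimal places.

Apply u = (u' + v)/(1 + u'v/c²) successively, working outward toward the laboratory.
Start: velocity of the proton relative to the laboratory = 0.3930c.
Compose with the pion (u' = 0.159 in the proton frame): u_1 = (0.159 + 0.393) / (1 + 0.159·0.393) = 0.5520/1.0625 = 0.5195.
Compose with the muon (u' = -0.746 in the pion frame): u_2 = (-0.746 + 0.520) / (1 + (-0.746)·0.520) = -0.2265/0.6124 = -0.3698.

-0.370c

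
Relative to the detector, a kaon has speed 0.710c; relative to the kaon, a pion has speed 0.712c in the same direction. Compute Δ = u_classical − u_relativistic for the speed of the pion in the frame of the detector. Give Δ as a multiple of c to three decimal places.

Δ = 0.477c

Galilean: u_cl = 0.712 + 0.710 = 1.4220.
Relativistic: u_rel = (0.712 + 0.710) / (1 + 0.712·0.710) = 1.4220/1.5055 = 0.9445.
Δ = 1.4220 − 0.9445 = 0.4775.
(The classical prediction exceeds c; the relativistic result does not.)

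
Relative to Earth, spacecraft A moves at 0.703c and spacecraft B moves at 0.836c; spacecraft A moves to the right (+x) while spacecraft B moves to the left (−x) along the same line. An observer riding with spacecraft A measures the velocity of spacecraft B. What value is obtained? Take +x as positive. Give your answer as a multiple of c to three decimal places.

β_A = 0.703, β_B = -0.836.
Transform to A's frame with the inverse velocity-addition law: u' = (u − v)/(1 − uv/c²), taking u = β_B and v = β_A.
u' = (-0.836 − 0.703) / (1 − (0.703)(-0.836)) = -1.5390/1.5877 = -0.9693.

-0.969c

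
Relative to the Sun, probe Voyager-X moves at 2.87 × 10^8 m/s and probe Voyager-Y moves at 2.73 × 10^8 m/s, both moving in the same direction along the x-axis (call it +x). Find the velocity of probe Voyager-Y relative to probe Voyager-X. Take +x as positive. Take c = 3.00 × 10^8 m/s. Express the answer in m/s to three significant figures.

-1.08 × 10^8 m/s

β_A = 0.957, β_B = 0.910 (dividing each by c = 3.00 × 10^8 m/s).
Transform to A's frame with the inverse velocity-addition law: u' = (u − v)/(1 − uv/c²), taking u = β_B and v = β_A.
u' = (0.910 − 0.957) / (1 − (0.957)(0.910)) = -0.0467/0.1294 = -0.3605.
u' = -0.3605 × 3.00 × 10^8 m/s.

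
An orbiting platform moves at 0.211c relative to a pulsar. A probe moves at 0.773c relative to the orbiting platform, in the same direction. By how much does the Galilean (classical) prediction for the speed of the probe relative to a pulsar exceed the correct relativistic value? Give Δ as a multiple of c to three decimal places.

Galilean: u_cl = 0.773 + 0.211 = 0.9840.
Relativistic: u_rel = (0.773 + 0.211) / (1 + 0.773·0.211) = 0.9840/1.1631 = 0.8460.
Δ = 0.9840 − 0.8460 = 0.1380.

Δ = 0.138c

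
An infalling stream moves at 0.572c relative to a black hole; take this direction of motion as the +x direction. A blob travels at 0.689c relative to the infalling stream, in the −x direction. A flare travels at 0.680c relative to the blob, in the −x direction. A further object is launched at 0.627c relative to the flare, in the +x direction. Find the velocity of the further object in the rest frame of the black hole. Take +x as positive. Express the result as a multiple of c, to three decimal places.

-0.280c

Apply u = (u' + v)/(1 + u'v/c²) successively, working outward toward the black hole.
Start: velocity of the infalling stream relative to the black hole = 0.5720c.
Compose with the blob (u' = -0.689 in the infalling stream frame): u_1 = (-0.689 + 0.572) / (1 + (-0.689)·0.572) = -0.1170/0.6059 = -0.1931.
Compose with the flare (u' = -0.680 in the blob frame): u_2 = (-0.680 + (-0.193)) / (1 + (-0.680)·(-0.193)) = -0.8731/1.1313 = -0.7718.
Compose with the further object (u' = 0.627 in the flare frame): u_3 = (0.627 + (-0.772)) / (1 + 0.627·(-0.772)) = -0.1448/0.5161 = -0.2805.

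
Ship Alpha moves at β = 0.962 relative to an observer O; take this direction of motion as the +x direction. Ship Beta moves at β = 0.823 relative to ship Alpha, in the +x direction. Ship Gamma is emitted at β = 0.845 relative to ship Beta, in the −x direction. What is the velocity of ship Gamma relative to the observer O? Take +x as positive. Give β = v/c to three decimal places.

β = +0.956

Apply u = (u' + v)/(1 + u'v/c²) successively, working outward toward the observer O.
Start: velocity of ship Alpha relative to the observer O = 0.9620c.
Compose with ship Beta (u' = 0.823 in ship Alpha frame): u_1 = (0.823 + 0.962) / (1 + 0.823·0.962) = 1.7850/1.7917 = 0.9962.
Compose with ship Gamma (u' = -0.845 in ship Beta frame): u_2 = (-0.845 + 0.996) / (1 + (-0.845)·0.996) = 0.1512/0.1582 = 0.9562.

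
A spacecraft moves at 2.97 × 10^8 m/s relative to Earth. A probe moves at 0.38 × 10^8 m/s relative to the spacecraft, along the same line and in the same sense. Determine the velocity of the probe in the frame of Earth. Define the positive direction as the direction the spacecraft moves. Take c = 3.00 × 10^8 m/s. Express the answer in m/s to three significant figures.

In units of c (dividing by 3.00 × 10^8 m/s): v = 0.990, u' = 0.127.
u = (u' + v)/(1 + u'v/c²):
u = (0.127 + 0.990) / (1 + 0.127·0.990) = 1.1167/1.1254 = 0.9922
Converting back: u = 0.9922 × 3.00 × 10^8 m/s.

2.98 × 10^8 m/s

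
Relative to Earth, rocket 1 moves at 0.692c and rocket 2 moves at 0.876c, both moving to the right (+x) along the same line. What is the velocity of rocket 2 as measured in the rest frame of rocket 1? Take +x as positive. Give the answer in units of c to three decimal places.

+0.467c

β_A = 0.692, β_B = 0.876.
Transform to A's frame with the inverse velocity-addition law: u' = (u − v)/(1 − uv/c²), taking u = β_B and v = β_A.
u' = (0.876 − 0.692) / (1 − (0.692)(0.876)) = 0.1840/0.3938 = 0.4672.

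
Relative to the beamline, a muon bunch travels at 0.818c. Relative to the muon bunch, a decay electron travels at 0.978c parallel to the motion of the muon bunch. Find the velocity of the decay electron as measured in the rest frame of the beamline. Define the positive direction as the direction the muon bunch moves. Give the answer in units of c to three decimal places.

0.998c

With v = 0.818 and u' = 0.978 (in units of c),
u = (u' + v)/(1 + u'v/c²):
u = (0.978 + 0.818) / (1 + 0.978·0.818) = 1.7960/1.8000 = 0.9978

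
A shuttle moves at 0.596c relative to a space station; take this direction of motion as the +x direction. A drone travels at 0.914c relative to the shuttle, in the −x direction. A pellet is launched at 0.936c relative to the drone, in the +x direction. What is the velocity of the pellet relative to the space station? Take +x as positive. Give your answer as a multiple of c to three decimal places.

Apply u = (u' + v)/(1 + u'v/c²) successively, working outward toward the space station.
Start: velocity of the shuttle relative to the space station = 0.5960c.
Compose with the drone (u' = -0.914 in the shuttle frame): u_1 = (-0.914 + 0.596) / (1 + (-0.914)·0.596) = -0.3180/0.4553 = -0.6985.
Compose with the pellet (u' = 0.936 in the drone frame): u_2 = (0.936 + (-0.699)) / (1 + 0.936·(-0.699)) = 0.2375/0.3462 = 0.6860.

+0.686c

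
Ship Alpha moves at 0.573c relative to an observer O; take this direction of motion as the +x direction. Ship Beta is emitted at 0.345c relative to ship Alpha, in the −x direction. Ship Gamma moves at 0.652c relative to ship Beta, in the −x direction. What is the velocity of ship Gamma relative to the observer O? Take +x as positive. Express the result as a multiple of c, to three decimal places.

-0.451c

Apply u = (u' + v)/(1 + u'v/c²) successively, working outward toward the observer O.
Start: velocity of ship Alpha relative to the observer O = 0.5730c.
Compose with ship Beta (u' = -0.345 in ship Alpha frame): u_1 = (-0.345 + 0.573) / (1 + (-0.345)·0.573) = 0.2280/0.8023 = 0.2842.
Compose with ship Gamma (u' = -0.652 in ship Beta frame): u_2 = (-0.652 + 0.284) / (1 + (-0.652)·0.284) = -0.3678/0.8147 = -0.4515.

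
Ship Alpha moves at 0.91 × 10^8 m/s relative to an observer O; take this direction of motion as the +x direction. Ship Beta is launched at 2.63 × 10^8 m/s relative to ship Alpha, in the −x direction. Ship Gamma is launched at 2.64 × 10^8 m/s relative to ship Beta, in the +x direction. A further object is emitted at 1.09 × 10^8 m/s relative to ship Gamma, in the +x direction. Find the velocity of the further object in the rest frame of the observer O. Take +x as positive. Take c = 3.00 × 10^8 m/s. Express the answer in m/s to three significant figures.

Apply u = (u' + v)/(1 + u'v/c²) successively, working outward toward the observer O.
(Dividing each given speed by c = 3.00 × 10^8 m/s to work in units of c.)
Start: velocity of ship Alpha relative to the observer O = 0.3033c.
Compose with ship Beta (u' = -0.877 in ship Alpha frame): u_1 = (-0.877 + 0.303) / (1 + (-0.877)·0.303) = -0.5733/0.7341 = -0.7810.
Compose with ship Gamma (u' = 0.880 in ship Beta frame): u_2 = (0.880 + (-0.781)) / (1 + 0.880·(-0.781)) = 0.0990/0.3127 = 0.3165.
Compose with the further object (u' = 0.363 in ship Gamma frame): u_3 = (0.363 + 0.317) / (1 + 0.363·0.317) = 0.6799/1.1150 = 0.6097.
So u = 0.6097 × 3.00 × 10^8 m/s.

+1.83 × 10^8 m/s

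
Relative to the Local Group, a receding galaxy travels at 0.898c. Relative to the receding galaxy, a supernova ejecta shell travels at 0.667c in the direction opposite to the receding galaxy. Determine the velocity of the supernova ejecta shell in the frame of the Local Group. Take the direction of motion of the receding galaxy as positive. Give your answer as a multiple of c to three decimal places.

With v = 0.898 and u' = -0.667 (in units of c),
u = (u' + v)/(1 + u'v/c²):
u = (-0.667 + 0.898) / (1 + (-0.667)·0.898) = 0.2310/0.4010 = 0.5760

+0.576c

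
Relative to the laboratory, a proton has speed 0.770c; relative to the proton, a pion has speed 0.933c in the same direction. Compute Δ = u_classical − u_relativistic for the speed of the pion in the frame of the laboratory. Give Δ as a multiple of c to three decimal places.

Δ = 0.712c

Galilean: u_cl = 0.933 + 0.770 = 1.7030.
Relativistic: u_rel = (0.933 + 0.770) / (1 + 0.933·0.770) = 1.7030/1.7184 = 0.9910.
Δ = 1.7030 − 0.9910 = 0.7120.
(The classical prediction exceeds c; the relativistic result does not.)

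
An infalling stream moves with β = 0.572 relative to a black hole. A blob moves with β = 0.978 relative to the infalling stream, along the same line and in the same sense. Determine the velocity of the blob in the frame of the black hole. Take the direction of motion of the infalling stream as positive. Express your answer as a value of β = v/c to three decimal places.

With v = 0.572 and u' = 0.978 (in units of c),
u = (u' + v)/(1 + u'v/c²):
u = (0.978 + 0.572) / (1 + 0.978·0.572) = 1.5500/1.5594 = 0.9940
(Galilean addition would give +1.550c, exceeding c.)

β = 0.994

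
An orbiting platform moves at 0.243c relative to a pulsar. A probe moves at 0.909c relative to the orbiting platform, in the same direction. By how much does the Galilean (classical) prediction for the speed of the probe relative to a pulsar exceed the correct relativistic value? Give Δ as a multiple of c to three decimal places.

Δ = 0.208c

Galilean: u_cl = 0.909 + 0.243 = 1.1520.
Relativistic: u_rel = (0.909 + 0.243) / (1 + 0.909·0.243) = 1.1520/1.2209 = 0.9436.
Δ = 1.1520 − 0.9436 = 0.2084.
(The classical prediction exceeds c; the relativistic result does not.)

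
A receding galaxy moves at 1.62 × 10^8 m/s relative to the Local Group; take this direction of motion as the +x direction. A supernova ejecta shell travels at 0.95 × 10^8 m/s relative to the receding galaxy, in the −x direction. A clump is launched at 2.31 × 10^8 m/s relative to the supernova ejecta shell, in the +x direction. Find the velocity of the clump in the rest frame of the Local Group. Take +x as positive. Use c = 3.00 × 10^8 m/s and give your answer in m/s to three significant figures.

+2.58 × 10^8 m/s

Apply u = (u' + v)/(1 + u'v/c²) successively, working outward toward the Local Group.
(Dividing each given speed by c = 3.00 × 10^8 m/s to work in units of c.)
Start: velocity of the receding galaxy relative to the Local Group = 0.5400c.
Compose with the supernova ejecta shell (u' = -0.317 in the receding galaxy frame): u_1 = (-0.317 + 0.540) / (1 + (-0.317)·0.540) = 0.2233/0.8290 = 0.2694.
Compose with the clump (u' = 0.770 in the supernova ejecta shell frame): u_2 = (0.770 + 0.269) / (1 + 0.770·0.269) = 1.0394/1.2074 = 0.8608.
So u = 0.8608 × 3.00 × 10^8 m/s.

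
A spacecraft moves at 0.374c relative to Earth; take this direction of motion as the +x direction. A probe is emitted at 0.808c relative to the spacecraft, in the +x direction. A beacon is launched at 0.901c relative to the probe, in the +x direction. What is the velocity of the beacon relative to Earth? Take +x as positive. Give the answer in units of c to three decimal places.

Apply u = (u' + v)/(1 + u'v/c²) successively, working outward toward Earth.
Start: velocity of the spacecraft relative to Earth = 0.3740c.
Compose with the probe (u' = 0.808 in the spacecraft frame): u_1 = (0.808 + 0.374) / (1 + 0.808·0.374) = 1.1820/1.3022 = 0.9077.
Compose with the beacon (u' = 0.901 in the probe frame): u_2 = (0.901 + 0.908) / (1 + 0.901·0.908) = 1.8087/1.8178 = 0.9950.

0.995c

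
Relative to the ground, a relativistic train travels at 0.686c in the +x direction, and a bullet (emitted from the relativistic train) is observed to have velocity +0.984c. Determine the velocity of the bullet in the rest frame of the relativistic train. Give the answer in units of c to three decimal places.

+0.917c

Invert the composition law: u' = (u − v)/(1 − uv/c²).
u' = (0.984 − 0.686) / (1 − (0.984)(0.686)) = 0.2980/0.3250 = 0.9170.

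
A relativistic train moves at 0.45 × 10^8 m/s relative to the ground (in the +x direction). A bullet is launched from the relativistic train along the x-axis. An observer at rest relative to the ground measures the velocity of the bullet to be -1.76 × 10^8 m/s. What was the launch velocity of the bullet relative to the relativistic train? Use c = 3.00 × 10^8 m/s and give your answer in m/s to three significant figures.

-2.03 × 10^8 m/s

v = 0.150c, u = -0.587c.
Invert the composition law: u' = (u − v)/(1 − uv/c²).
u' = (-0.587 − 0.150) / (1 − (-0.587)(0.150)) = -0.7367/1.0880 = -0.6771.
u' = -0.6771 × 3.00 × 10^8 m/s.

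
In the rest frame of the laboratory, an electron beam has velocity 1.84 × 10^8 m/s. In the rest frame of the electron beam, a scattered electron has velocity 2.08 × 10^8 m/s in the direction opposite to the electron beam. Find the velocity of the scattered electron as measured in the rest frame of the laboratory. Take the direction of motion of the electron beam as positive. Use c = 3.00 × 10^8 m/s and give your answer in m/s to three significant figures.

In units of c (dividing by 3.00 × 10^8 m/s): v = 0.613, u' = -0.693.
u = (u' + v)/(1 + u'v/c²):
u = (-0.693 + 0.613) / (1 + (-0.693)·0.613) = -0.0800/0.5748 = -0.1392
(Galilean addition would give -0.080c.)
Converting back: u = -0.1392 × 3.00 × 10^8 m/s.

-4.18 × 10^7 m/s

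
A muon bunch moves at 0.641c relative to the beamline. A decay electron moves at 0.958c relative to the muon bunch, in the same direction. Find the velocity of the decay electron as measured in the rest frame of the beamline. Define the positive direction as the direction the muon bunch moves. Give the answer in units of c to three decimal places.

0.991c

With v = 0.641 and u' = 0.958 (in units of c),
u = (u' + v)/(1 + u'v/c²):
u = (0.958 + 0.641) / (1 + 0.958·0.641) = 1.5990/1.6141 = 0.9907
(Galilean addition would give +1.599c, exceeding c.)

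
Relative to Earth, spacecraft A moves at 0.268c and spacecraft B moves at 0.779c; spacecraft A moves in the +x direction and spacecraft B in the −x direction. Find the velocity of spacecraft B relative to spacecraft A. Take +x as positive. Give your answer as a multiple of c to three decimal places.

β_A = 0.268, β_B = -0.779.
Transform to A's frame with the inverse velocity-addition law: u' = (u − v)/(1 − uv/c²), taking u = β_B and v = β_A.
u' = (-0.779 − 0.268) / (1 − (0.268)(-0.779)) = -1.0470/1.2088 = -0.8662.

-0.866c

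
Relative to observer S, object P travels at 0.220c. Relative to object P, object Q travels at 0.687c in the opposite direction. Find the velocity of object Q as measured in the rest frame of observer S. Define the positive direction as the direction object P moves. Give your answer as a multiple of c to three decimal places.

-0.550c

With v = 0.220 and u' = -0.687 (in units of c),
u = (u' + v)/(1 + u'v/c²):
u = (-0.687 + 0.220) / (1 + (-0.687)·0.220) = -0.4670/0.8489 = -0.5501
(Galilean addition would give -0.467c.)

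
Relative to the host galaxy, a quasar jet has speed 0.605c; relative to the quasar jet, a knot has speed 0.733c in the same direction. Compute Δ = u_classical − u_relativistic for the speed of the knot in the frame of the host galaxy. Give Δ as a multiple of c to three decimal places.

Galilean: u_cl = 0.733 + 0.605 = 1.3380.
Relativistic: u_rel = (0.733 + 0.605) / (1 + 0.733·0.605) = 1.3380/1.4435 = 0.9269.
Δ = 1.3380 − 0.9269 = 0.4111.
(The classical prediction exceeds c; the relativistic result does not.)

Δ = 0.411c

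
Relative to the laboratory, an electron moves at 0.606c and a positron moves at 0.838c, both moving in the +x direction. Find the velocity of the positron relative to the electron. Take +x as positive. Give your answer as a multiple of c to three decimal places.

+0.471c

β_A = 0.606, β_B = 0.838.
Transform to A's frame with the inverse velocity-addition law: u' = (u − v)/(1 − uv/c²), taking u = β_B and v = β_A.
u' = (0.838 − 0.606) / (1 − (0.606)(0.838)) = 0.2320/0.4922 = 0.4714.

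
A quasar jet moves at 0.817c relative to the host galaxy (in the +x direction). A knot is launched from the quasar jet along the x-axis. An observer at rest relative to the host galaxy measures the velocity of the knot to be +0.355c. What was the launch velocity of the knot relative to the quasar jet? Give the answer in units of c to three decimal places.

-0.651c

Invert the composition law: u' = (u − v)/(1 − uv/c²).
u' = (0.355 − 0.817) / (1 − (0.355)(0.817)) = -0.4620/0.7100 = -0.6507.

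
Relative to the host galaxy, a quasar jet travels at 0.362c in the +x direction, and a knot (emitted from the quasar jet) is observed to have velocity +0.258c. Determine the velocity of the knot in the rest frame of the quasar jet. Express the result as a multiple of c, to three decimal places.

Invert the composition law: u' = (u − v)/(1 − uv/c²).
u' = (0.258 − 0.362) / (1 − (0.258)(0.362)) = -0.1040/0.9066 = -0.1147.

-0.115c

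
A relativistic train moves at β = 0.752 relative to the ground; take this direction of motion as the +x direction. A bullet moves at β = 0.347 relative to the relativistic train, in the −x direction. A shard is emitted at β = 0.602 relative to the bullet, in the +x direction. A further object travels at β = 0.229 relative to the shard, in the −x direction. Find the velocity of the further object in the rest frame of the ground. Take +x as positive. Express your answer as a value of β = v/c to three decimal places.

β = +0.793

Apply u = (u' + v)/(1 + u'v/c²) successively, working outward toward the ground.
Start: velocity of the relativistic train relative to the ground = 0.7520c.
Compose with the bullet (u' = -0.347 in the relativistic train frame): u_1 = (-0.347 + 0.752) / (1 + (-0.347)·0.752) = 0.4050/0.7391 = 0.5480.
Compose with the shard (u' = 0.602 in the bullet frame): u_2 = (0.602 + 0.548) / (1 + 0.602·0.548) = 1.1500/1.3299 = 0.8647.
Compose with the further object (u' = -0.229 in the shard frame): u_3 = (-0.229 + 0.865) / (1 + (-0.229)·0.865) = 0.6357/0.8020 = 0.7927.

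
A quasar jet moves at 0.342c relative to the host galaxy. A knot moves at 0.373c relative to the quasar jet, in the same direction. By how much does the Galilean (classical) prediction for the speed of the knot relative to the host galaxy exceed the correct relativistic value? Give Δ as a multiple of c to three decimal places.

Δ = 0.081c

Galilean: u_cl = 0.373 + 0.342 = 0.7150.
Relativistic: u_rel = (0.373 + 0.342) / (1 + 0.373·0.342) = 0.7150/1.1276 = 0.6341.
Δ = 0.7150 − 0.6341 = 0.0809.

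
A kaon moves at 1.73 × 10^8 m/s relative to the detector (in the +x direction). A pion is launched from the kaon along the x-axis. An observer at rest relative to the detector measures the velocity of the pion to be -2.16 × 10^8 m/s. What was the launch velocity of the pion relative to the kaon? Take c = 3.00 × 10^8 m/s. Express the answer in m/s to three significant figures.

-2.75 × 10^8 m/s

v = 0.577c, u = -0.720c.
Invert the composition law: u' = (u − v)/(1 − uv/c²).
u' = (-0.720 − 0.577) / (1 − (-0.720)(0.577)) = -1.2967/1.4152 = -0.9162.
u' = -0.9162 × 3.00 × 10^8 m/s.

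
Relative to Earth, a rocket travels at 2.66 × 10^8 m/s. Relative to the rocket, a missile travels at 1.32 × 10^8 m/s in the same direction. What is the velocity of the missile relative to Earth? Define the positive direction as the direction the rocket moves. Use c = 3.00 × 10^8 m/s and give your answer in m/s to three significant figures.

In units of c (dividing by 3.00 × 10^8 m/s): v = 0.887, u' = 0.440.
u = (u' + v)/(1 + u'v/c²):
u = (0.440 + 0.887) / (1 + 0.440·0.887) = 1.3267/1.3901 = 0.9543
Converting back: u = 0.9543 × 3.00 × 10^8 m/s.

2.86 × 10^8 m/s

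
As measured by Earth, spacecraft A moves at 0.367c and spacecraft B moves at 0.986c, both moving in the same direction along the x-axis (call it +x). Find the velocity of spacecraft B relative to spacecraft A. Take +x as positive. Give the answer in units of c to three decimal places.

β_A = 0.367, β_B = 0.986.
Transform to A's frame with the inverse velocity-addition law: u' = (u − v)/(1 − uv/c²), taking u = β_B and v = β_A.
u' = (0.986 − 0.367) / (1 − (0.367)(0.986)) = 0.6190/0.6381 = 0.9700.

+0.970c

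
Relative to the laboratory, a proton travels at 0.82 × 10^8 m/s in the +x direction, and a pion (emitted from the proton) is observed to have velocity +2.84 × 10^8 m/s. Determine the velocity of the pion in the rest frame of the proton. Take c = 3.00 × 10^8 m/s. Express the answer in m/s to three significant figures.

+2.73 × 10^8 m/s

v = 0.273c, u = 0.947c.
Invert the composition law: u' = (u − v)/(1 − uv/c²).
u' = (0.947 − 0.273) / (1 − (0.947)(0.273)) = 0.6733/0.7412 = 0.9084.
u' = 0.9084 × 3.00 × 10^8 m/s.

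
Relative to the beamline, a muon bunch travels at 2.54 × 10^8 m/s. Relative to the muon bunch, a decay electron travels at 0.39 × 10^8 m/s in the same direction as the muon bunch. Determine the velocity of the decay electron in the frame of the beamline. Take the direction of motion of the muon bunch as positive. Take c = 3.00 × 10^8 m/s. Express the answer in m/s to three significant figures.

In units of c (dividing by 3.00 × 10^8 m/s): v = 0.847, u' = 0.130.
u = (u' + v)/(1 + u'v/c²):
u = (0.130 + 0.847) / (1 + 0.130·0.847) = 0.9767/1.1101 = 0.8798
Converting back: u = 0.8798 × 3.00 × 10^8 m/s.

2.64 × 10^8 m/s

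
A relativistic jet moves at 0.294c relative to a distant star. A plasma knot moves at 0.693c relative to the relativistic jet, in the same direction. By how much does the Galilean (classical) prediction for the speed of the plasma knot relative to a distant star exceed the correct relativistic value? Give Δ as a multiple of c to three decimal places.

Δ = 0.167c

Galilean: u_cl = 0.693 + 0.294 = 0.9870.
Relativistic: u_rel = (0.693 + 0.294) / (1 + 0.693·0.294) = 0.9870/1.2037 = 0.8199.
Δ = 0.9870 − 0.8199 = 0.1671.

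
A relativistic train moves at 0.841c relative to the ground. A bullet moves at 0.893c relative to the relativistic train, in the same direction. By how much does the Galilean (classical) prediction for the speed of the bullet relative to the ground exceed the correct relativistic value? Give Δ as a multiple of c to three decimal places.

Δ = 0.744c

Galilean: u_cl = 0.893 + 0.841 = 1.7340.
Relativistic: u_rel = (0.893 + 0.841) / (1 + 0.893·0.841) = 1.7340/1.7510 = 0.9903.
Δ = 1.7340 − 0.9903 = 0.7437.
(The classical prediction exceeds c; the relativistic result does not.)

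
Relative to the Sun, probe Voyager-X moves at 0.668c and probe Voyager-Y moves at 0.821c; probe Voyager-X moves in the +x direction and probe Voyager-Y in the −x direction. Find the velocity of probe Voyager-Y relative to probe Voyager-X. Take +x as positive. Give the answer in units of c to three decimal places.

-0.962c

β_A = 0.668, β_B = -0.821.
Transform to A's frame with the inverse velocity-addition law: u' = (u − v)/(1 − uv/c²), taking u = β_B and v = β_A.
u' = (-0.821 − 0.668) / (1 − (0.668)(-0.821)) = -1.4890/1.5484 = -0.9616.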